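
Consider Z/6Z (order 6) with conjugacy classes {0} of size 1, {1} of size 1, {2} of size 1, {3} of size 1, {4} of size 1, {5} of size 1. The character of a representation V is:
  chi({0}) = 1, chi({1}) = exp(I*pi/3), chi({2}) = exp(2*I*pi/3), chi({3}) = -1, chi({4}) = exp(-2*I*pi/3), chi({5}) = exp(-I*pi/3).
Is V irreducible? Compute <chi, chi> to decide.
Irreducible: <chi, chi> = 1.

Reasoning: <chi, chi> = (1/|G|) sum_C |C| * |chi(C)|^2 = (1/6)[1*|1|^2 + 1*|exp(I*pi/3)|^2 + 1*|exp(2*I*pi/3)|^2 + 1*|-1|^2 + 1*|exp(-2*I*pi/3)|^2 + 1*|exp(-I*pi/3)|^2]
  = (1/6)[(1) + (1) + (1) + (1) + (1) + (1)] = 6/6 = 1.
(Exp terms are combined using exp(i*s)*conj(exp(i*t)) = exp(i*(s-t)), and sums of them are collapsed using the identity that for every m > 1 the m distinct m-th roots of unity sum to 0, e.g. 1 + exp(2*I*pi/3) + exp(-2*I*pi/3) = 0.)
A character is irreducible iff <chi, chi> = 1, so this representation is irreducible.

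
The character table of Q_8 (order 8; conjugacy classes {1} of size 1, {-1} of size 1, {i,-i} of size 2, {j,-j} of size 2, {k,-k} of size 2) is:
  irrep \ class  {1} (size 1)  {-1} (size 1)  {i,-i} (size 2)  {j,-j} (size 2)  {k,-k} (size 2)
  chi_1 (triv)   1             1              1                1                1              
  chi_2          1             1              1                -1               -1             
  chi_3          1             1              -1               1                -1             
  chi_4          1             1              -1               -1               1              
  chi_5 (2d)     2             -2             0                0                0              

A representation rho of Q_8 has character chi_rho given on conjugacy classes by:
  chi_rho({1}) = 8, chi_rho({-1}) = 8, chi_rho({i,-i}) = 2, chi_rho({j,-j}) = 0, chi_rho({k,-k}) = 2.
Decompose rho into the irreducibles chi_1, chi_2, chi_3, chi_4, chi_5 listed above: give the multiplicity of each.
Multiplicities: chi_1: 3, chi_2: 2, chi_3: 1, chi_4: 2, chi_5: 0.

Derivation: Use <chi_rho, chi> = (1/|G|) sum_C |C| * chi_rho(C) * conj(chi(C)) with |G| = 8 for each irreducible chi in the table:
  <chi_rho, chi_1> = (1/8)[1*(8)*conj(1) + 1*(8)*conj(1) + 2*(2)*conj(1) + 2*(0)*conj(1) + 2*(2)*conj(1)]
      = (1/8)[(8) + (8) + (4) + (0) + (4)] = 24/8 = 3
  <chi_rho, chi_2> = (1/8)[1*(8)*conj(1) + 1*(8)*conj(1) + 2*(2)*conj(1) + 2*(0)*conj(-1) + 2*(2)*conj(-1)]
      = (1/8)[(8) + (8) + (4) + (0) + (-4)] = 16/8 = 2
  <chi_rho, chi_3> = (1/8)[1*(8)*conj(1) + 1*(8)*conj(1) + 2*(2)*conj(-1) + 2*(0)*conj(1) + 2*(2)*conj(-1)]
      = (1/8)[(8) + (8) + (-4) + (0) + (-4)] = 8/8 = 1
  <chi_rho, chi_4> = (1/8)[1*(8)*conj(1) + 1*(8)*conj(1) + 2*(2)*conj(-1) + 2*(0)*conj(-1) + 2*(2)*conj(1)]
      = (1/8)[(8) + (8) + (-4) + (0) + (4)] = 16/8 = 2
  <chi_rho, chi_5> = (1/8)[1*(8)*conj(2) + 1*(8)*conj(-2) + 2*(2)*conj(0) + 2*(0)*conj(0) + 2*(2)*conj(0)]
      = (1/8)[(16) + (-16) + (0) + (0) + (0)] = 0/8 = 0
Dimension check: dim(rho) = sum (mult * dim) = 3*1 + 2*1 + 1*1 + 2*1 + 0*2 = 8 = chi_rho(e) = 8.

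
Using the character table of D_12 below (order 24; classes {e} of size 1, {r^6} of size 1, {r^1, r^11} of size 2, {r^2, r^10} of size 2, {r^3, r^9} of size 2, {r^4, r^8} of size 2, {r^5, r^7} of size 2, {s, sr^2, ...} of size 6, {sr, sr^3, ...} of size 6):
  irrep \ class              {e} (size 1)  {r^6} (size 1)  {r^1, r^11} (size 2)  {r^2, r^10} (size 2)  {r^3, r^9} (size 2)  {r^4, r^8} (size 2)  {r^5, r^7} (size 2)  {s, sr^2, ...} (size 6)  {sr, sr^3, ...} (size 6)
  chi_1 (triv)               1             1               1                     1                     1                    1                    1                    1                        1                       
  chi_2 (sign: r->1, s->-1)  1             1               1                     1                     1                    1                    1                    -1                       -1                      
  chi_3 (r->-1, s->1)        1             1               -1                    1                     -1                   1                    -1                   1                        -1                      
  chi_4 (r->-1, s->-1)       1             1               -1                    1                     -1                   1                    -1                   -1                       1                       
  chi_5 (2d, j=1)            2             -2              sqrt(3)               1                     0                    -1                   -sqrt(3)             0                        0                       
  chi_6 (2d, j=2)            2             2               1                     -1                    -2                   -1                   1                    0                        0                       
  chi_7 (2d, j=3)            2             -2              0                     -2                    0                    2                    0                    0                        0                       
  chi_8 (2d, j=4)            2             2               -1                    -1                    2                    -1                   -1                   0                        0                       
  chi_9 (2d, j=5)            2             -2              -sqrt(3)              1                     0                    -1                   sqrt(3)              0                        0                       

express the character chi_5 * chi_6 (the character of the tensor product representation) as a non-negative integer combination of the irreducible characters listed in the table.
chi_5 tensor chi_6 = chi_5 + chi_7 (all other irreducibles have multiplicity 0).

The character of a tensor product is the pointwise product (chi_5 * chi_6)(C) = chi_5(C) * chi_6(C):
  {e}: (2)*(2), {r^6}: (-2)*(2), {r^1, r^11}: (sqrt(3))*(1), {r^2, r^10}: (1)*(-1), {r^3, r^9}: (0)*(-2), {r^4, r^8}: (-1)*(-1), {r^5, r^7}: (-sqrt(3))*(1), {s, sr^2, ...}: (0)*(0), {sr, sr^3, ...}: (0)*(0)
so (chi_5 * chi_6) takes values
  {e} -> 4, {r^6} -> -4, {r^1, r^11} -> sqrt(3), {r^2, r^10} -> -1, {r^3, r^9} -> 0, {r^4, r^8} -> 1, {r^5, r^7} -> -sqrt(3), {s, sr^2, ...} -> 0, {sr, sr^3, ...} -> 0.
Now take the inner product of this character with each irreducible chi from the table, <chi_5*chi_6, chi> = (1/24) sum_C |C| (chi_5*chi_6)(C) conj(chi(C)):
  <chi_5*chi_6, chi_1> = (1/24)[1*(4)*conj(1) + 1*(-4)*conj(1) + 2*(sqrt(3))*conj(1) + 2*(-1)*conj(1) + 2*(0)*conj(1) + 2*(1)*conj(1) + 2*(-sqrt(3))*conj(1) + 6*(0)*conj(1) + 6*(0)*conj(1)]
      = (1/24)[(4) + (-4) + (2*sqrt(3)) + (-2) + (0) + (2) + (-2*sqrt(3)) + (0) + (0)] = 0/24 = 0
  <chi_5*chi_6, chi_2> = (1/24)[1*(4)*conj(1) + 1*(-4)*conj(1) + 2*(sqrt(3))*conj(1) + 2*(-1)*conj(1) + 2*(0)*conj(1) + 2*(1)*conj(1) + 2*(-sqrt(3))*conj(1) + 6*(0)*conj(-1) + 6*(0)*conj(-1)]
      = (1/24)[(4) + (-4) + (2*sqrt(3)) + (-2) + (0) + (2) + (-2*sqrt(3)) + (0) + (0)] = 0/24 = 0
  <chi_5*chi_6, chi_3> = (1/24)[1*(4)*conj(1) + 1*(-4)*conj(1) + 2*(sqrt(3))*conj(-1) + 2*(-1)*conj(1) + 2*(0)*conj(-1) + 2*(1)*conj(1) + 2*(-sqrt(3))*conj(-1) + 6*(0)*conj(1) + 6*(0)*conj(-1)]
      = (1/24)[(4) + (-4) + (-2*sqrt(3)) + (-2) + (0) + (2) + (2*sqrt(3)) + (0) + (0)] = 0/24 = 0
  <chi_5*chi_6, chi_4> = (1/24)[1*(4)*conj(1) + 1*(-4)*conj(1) + 2*(sqrt(3))*conj(-1) + 2*(-1)*conj(1) + 2*(0)*conj(-1) + 2*(1)*conj(1) + 2*(-sqrt(3))*conj(-1) + 6*(0)*conj(-1) + 6*(0)*conj(1)]
      = (1/24)[(4) + (-4) + (-2*sqrt(3)) + (-2) + (0) + (2) + (2*sqrt(3)) + (0) + (0)] = 0/24 = 0
  <chi_5*chi_6, chi_5> = (1/24)[1*(4)*conj(2) + 1*(-4)*conj(-2) + 2*(sqrt(3))*conj(sqrt(3)) + 2*(-1)*conj(1) + 2*(0)*conj(0) + 2*(1)*conj(-1) + 2*(-sqrt(3))*conj(-sqrt(3)) + 6*(0)*conj(0) + 6*(0)*conj(0)]
      = (1/24)[(8) + (8) + (6) + (-2) + (0) + (-2) + (6) + (0) + (0)] = 24/24 = 1
  <chi_5*chi_6, chi_6> = (1/24)[1*(4)*conj(2) + 1*(-4)*conj(2) + 2*(sqrt(3))*conj(1) + 2*(-1)*conj(-1) + 2*(0)*conj(-2) + 2*(1)*conj(-1) + 2*(-sqrt(3))*conj(1) + 6*(0)*conj(0) + 6*(0)*conj(0)]
      = (1/24)[(8) + (-8) + (2*sqrt(3)) + (2) + (0) + (-2) + (-2*sqrt(3)) + (0) + (0)] = 0/24 = 0
  <chi_5*chi_6, chi_7> = (1/24)[1*(4)*conj(2) + 1*(-4)*conj(-2) + 2*(sqrt(3))*conj(0) + 2*(-1)*conj(-2) + 2*(0)*conj(0) + 2*(1)*conj(2) + 2*(-sqrt(3))*conj(0) + 6*(0)*conj(0) + 6*(0)*conj(0)]
      = (1/24)[(8) + (8) + (0) + (4) + (0) + (4) + (0) + (0) + (0)] = 24/24 = 1
  <chi_5*chi_6, chi_8> = (1/24)[1*(4)*conj(2) + 1*(-4)*conj(2) + 2*(sqrt(3))*conj(-1) + 2*(-1)*conj(-1) + 2*(0)*conj(2) + 2*(1)*conj(-1) + 2*(-sqrt(3))*conj(-1) + 6*(0)*conj(0) + 6*(0)*conj(0)]
      = (1/24)[(8) + (-8) + (-2*sqrt(3)) + (2) + (0) + (-2) + (2*sqrt(3)) + (0) + (0)] = 0/24 = 0
  <chi_5*chi_6, chi_9> = (1/24)[1*(4)*conj(2) + 1*(-4)*conj(-2) + 2*(sqrt(3))*conj(-sqrt(3)) + 2*(-1)*conj(1) + 2*(0)*conj(0) + 2*(1)*conj(-1) + 2*(-sqrt(3))*conj(sqrt(3)) + 6*(0)*conj(0) + 6*(0)*conj(0)]
      = (1/24)[(8) + (8) + (-6) + (-2) + (0) + (-2) + (-6) + (0) + (0)] = 0/24 = 0
Hence the multiplicities are chi_5: 1, chi_7: 1. Dimension check: dim(chi_5)*dim(chi_6) = 2*2 = 4 and sum (mult * dim) = 1*2 + 1*2 = 4.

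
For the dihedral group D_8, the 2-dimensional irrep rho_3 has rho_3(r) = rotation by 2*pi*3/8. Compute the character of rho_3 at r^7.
chi_{rho_3}(r^7) = 2*cos(2*pi*3*7/8) = -sqrt(2)

Proof sketch: rho_3(r^7) is rotation by angle 2*pi*3*7/8, whose trace is 2*cos(2*pi*3*7/8) = -sqrt(2).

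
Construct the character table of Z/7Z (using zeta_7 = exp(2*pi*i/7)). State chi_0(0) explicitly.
Character table of Z/7Z (irreps indexed chi_0,...,chi_6 with chi_k(m) = zeta_7^(k*m), zeta_7 = exp(2*pi*i/7)):
  irrep \ class  {0} (size 1)  {1} (size 1)    {2} (size 1)    {3} (size 1)    {4} (size 1)    {5} (size 1)    {6} (size 1)  
  chi_0          1             1               1               1               1               1               1             
  chi_1          1             exp(2*I*pi/7)   exp(4*I*pi/7)   exp(6*I*pi/7)   exp(-6*I*pi/7)  exp(-4*I*pi/7)  exp(-2*I*pi/7)
  chi_2          1             exp(4*I*pi/7)   exp(-6*I*pi/7)  exp(-2*I*pi/7)  exp(2*I*pi/7)   exp(6*I*pi/7)   exp(-4*I*pi/7)
  chi_3          1             exp(6*I*pi/7)   exp(-2*I*pi/7)  exp(4*I*pi/7)   exp(-4*I*pi/7)  exp(2*I*pi/7)   exp(-6*I*pi/7)
  chi_4          1             exp(-6*I*pi/7)  exp(2*I*pi/7)   exp(-4*I*pi/7)  exp(4*I*pi/7)   exp(-2*I*pi/7)  exp(6*I*pi/7) 
  chi_5          1             exp(-4*I*pi/7)  exp(6*I*pi/7)   exp(2*I*pi/7)   exp(-2*I*pi/7)  exp(-6*I*pi/7)  exp(4*I*pi/7) 
  chi_6          1             exp(-2*I*pi/7)  exp(-4*I*pi/7)  exp(-6*I*pi/7)  exp(6*I*pi/7)   exp(4*I*pi/7)   exp(2*I*pi/7) 

Spot check: chi_0(0) = zeta_7^(0*0) = zeta_7^0 = 1.

Explanation: Z/7Z is abelian, so all 7 irreducible complex representations are 1-dimensional. They are given by chi_k(m) = zeta_7^(k*m) for k = 0,...,6. Row orthogonality: sum_m chi_k(m) conj(chi_l(m)) = 7 * [k = l].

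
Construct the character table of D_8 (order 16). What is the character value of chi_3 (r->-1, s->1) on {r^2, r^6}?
Conjugacy classes: {e} of size 1, {r^4} of size 1, {r^1, r^7} of size 2, {r^2, r^6} of size 2, {r^3, r^5} of size 2, {s, sr^2, ...} of size 4, {sr, sr^3, ...} of size 4.
Character table:
  irrep \ class              {e} (size 1)  {r^4} (size 1)  {r^1, r^7} (size 2)  {r^2, r^6} (size 2)  {r^3, r^5} (size 2)  {s, sr^2, ...} (size 4)  {sr, sr^3, ...} (size 4)
  chi_1 (triv)               1             1               1                    1                    1                    1                        1                       
  chi_2 (sign: r->1, s->-1)  1             1               1                    1                    1                    -1                       -1                      
  chi_3 (r->-1, s->1)        1             1               -1                   1                    -1                   1                        -1                      
  chi_4 (r->-1, s->-1)       1             1               -1                   1                    -1                   -1                       1                       
  chi_5 (2d, j=1)            2             -2              sqrt(2)              0                    -sqrt(2)             0                        0                       
  chi_6 (2d, j=2)            2             2               0                    -2                   0                    0                        0                       
  chi_7 (2d, j=3)            2             -2              -sqrt(2)             0                    sqrt(2)              0                        0                       

Spot check: chi_3 (r->-1, s->1) on {r^2, r^6} = 1.

Details: D_8 has order 2*8 = 16 with 7 conjugacy classes, hence 7 irreducibles. Sum of squared dims 1 + 1 + 1 + 1 + 4 + 4 + 4 = 16 = |G|. Linear characters come from the abelianisation; the 2-dimensional irreps have character r^k -> 2*cos(2*pi*j*k/8), reflections -> 0.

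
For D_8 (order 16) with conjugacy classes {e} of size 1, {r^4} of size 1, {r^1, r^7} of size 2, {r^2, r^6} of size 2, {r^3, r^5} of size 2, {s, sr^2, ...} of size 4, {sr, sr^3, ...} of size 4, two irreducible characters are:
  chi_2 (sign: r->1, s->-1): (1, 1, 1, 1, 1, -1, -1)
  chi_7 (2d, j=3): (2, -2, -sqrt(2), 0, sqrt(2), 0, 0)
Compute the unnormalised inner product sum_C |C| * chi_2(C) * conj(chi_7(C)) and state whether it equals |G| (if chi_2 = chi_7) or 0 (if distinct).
Sum = 0; so <chi_2, chi_7> = 0 (distinct irreducibles are orthogonal).

Argument: Compute term by term over conjugacy classes (|C| * chi_2(C) * conj(chi_7(C))):
  1*(1)*conj(2) + 1*(1)*conj(-2) + 2*(1)*conj(-sqrt(2)) + 2*(1)*conj(0) + 2*(1)*conj(sqrt(2)) + 4*(-1)*conj(0) + 4*(-1)*conj(0)
  = (2) + (-2) + (-2*sqrt(2)) + (0) + (2*sqrt(2)) + (0) + (0)
  = 0.
Dividing by |G| = 16 gives 0/16 = 0, matching the row-orthogonality relation <chi_2, chi_7> = [chi_2 = chi_7].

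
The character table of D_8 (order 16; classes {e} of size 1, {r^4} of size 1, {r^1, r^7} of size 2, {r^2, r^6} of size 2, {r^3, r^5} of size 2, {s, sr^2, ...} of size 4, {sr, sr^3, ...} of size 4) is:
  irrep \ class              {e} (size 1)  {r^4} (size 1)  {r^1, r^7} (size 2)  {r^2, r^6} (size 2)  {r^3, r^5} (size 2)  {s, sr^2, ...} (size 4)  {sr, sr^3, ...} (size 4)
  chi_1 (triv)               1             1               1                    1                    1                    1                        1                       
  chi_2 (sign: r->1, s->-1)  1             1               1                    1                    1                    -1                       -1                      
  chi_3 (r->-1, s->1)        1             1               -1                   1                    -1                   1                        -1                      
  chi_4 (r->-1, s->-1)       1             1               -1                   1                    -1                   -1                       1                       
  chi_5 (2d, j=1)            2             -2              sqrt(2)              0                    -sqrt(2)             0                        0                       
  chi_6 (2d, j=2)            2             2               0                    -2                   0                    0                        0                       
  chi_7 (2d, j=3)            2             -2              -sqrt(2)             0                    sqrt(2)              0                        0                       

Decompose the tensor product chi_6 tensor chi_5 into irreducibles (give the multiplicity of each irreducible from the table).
chi_6 tensor chi_5 = chi_5 + chi_7 (all other irreducibles have multiplicity 0).

Proof sketch: The character of a tensor product is the pointwise product (chi_6 * chi_5)(C) = chi_6(C) * chi_5(C):
  {e}: (2)*(2), {r^4}: (2)*(-2), {r^1, r^7}: (0)*(sqrt(2)), {r^2, r^6}: (-2)*(0), {r^3, r^5}: (0)*(-sqrt(2)), {s, sr^2, ...}: (0)*(0), {sr, sr^3, ...}: (0)*(0)
so (chi_6 * chi_5) takes values
  {e} -> 4, {r^4} -> -4, {r^1, r^7} -> 0, {r^2, r^6} -> 0, {r^3, r^5} -> 0, {s, sr^2, ...} -> 0, {sr, sr^3, ...} -> 0.
Now take the inner product of this character with each irreducible chi from the table, <chi_6*chi_5, chi> = (1/16) sum_C |C| (chi_6*chi_5)(C) conj(chi(C)):
  <chi_6*chi_5, chi_1> = (1/16)[1*(4)*conj(1) + 1*(-4)*conj(1) + 2*(0)*conj(1) + 2*(0)*conj(1) + 2*(0)*conj(1) + 4*(0)*conj(1) + 4*(0)*conj(1)]
      = (1/16)[(4) + (-4) + (0) + (0) + (0) + (0) + (0)] = 0/16 = 0
  <chi_6*chi_5, chi_2> = (1/16)[1*(4)*conj(1) + 1*(-4)*conj(1) + 2*(0)*conj(1) + 2*(0)*conj(1) + 2*(0)*conj(1) + 4*(0)*conj(-1) + 4*(0)*conj(-1)]
      = (1/16)[(4) + (-4) + (0) + (0) + (0) + (0) + (0)] = 0/16 = 0
  <chi_6*chi_5, chi_3> = (1/16)[1*(4)*conj(1) + 1*(-4)*conj(1) + 2*(0)*conj(-1) + 2*(0)*conj(1) + 2*(0)*conj(-1) + 4*(0)*conj(1) + 4*(0)*conj(-1)]
      = (1/16)[(4) + (-4) + (0) + (0) + (0) + (0) + (0)] = 0/16 = 0
  <chi_6*chi_5, chi_4> = (1/16)[1*(4)*conj(1) + 1*(-4)*conj(1) + 2*(0)*conj(-1) + 2*(0)*conj(1) + 2*(0)*conj(-1) + 4*(0)*conj(-1) + 4*(0)*conj(1)]
      = (1/16)[(4) + (-4) + (0) + (0) + (0) + (0) + (0)] = 0/16 = 0
  <chi_6*chi_5, chi_5> = (1/16)[1*(4)*conj(2) + 1*(-4)*conj(-2) + 2*(0)*conj(sqrt(2)) + 2*(0)*conj(0) + 2*(0)*conj(-sqrt(2)) + 4*(0)*conj(0) + 4*(0)*conj(0)]
      = (1/16)[(8) + (8) + (0) + (0) + (0) + (0) + (0)] = 16/16 = 1
  <chi_6*chi_5, chi_6> = (1/16)[1*(4)*conj(2) + 1*(-4)*conj(2) + 2*(0)*conj(0) + 2*(0)*conj(-2) + 2*(0)*conj(0) + 4*(0)*conj(0) + 4*(0)*conj(0)]
      = (1/16)[(8) + (-8) + (0) + (0) + (0) + (0) + (0)] = 0/16 = 0
  <chi_6*chi_5, chi_7> = (1/16)[1*(4)*conj(2) + 1*(-4)*conj(-2) + 2*(0)*conj(-sqrt(2)) + 2*(0)*conj(0) + 2*(0)*conj(sqrt(2)) + 4*(0)*conj(0) + 4*(0)*conj(0)]
      = (1/16)[(8) + (8) + (0) + (0) + (0) + (0) + (0)] = 16/16 = 1
Hence the multiplicities are chi_5: 1, chi_7: 1. Dimension check: dim(chi_6)*dim(chi_5) = 2*2 = 4 and sum (mult * dim) = 1*2 + 1*2 = 4.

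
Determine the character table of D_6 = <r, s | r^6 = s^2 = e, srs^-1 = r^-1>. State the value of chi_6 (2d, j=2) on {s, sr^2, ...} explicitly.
Conjugacy classes: {e} of size 1, {r^3} of size 1, {r^1, r^5} of size 2, {r^2, r^4} of size 2, {s, sr^2, ...} of size 3, {sr, sr^3, ...} of size 3.
Character table:
  irrep \ class              {e} (size 1)  {r^3} (size 1)  {r^1, r^5} (size 2)  {r^2, r^4} (size 2)  {s, sr^2, ...} (size 3)  {sr, sr^3, ...} (size 3)
  chi_1 (triv)               1             1               1                    1                    1                        1                       
  chi_2 (sign: r->1, s->-1)  1             1               1                    1                    -1                       -1                      
  chi_3 (r->-1, s->1)        1             -1              -1                   1                    1                        -1                      
  chi_4 (r->-1, s->-1)       1             -1              -1                   1                    -1                       1                       
  chi_5 (2d, j=1)            2             -2              1                    -1                   0                        0                       
  chi_6 (2d, j=2)            2             2               -1                   -1                   0                        0                       

Spot check: chi_6 (2d, j=2) on {s, sr^2, ...} = 0.

Details: D_6 has order 2*6 = 12 with 6 conjugacy classes, hence 6 irreducibles. Sum of squared dims 1 + 1 + 1 + 1 + 4 + 4 = 12 = |G|. Linear characters come from the abelianisation; the 2-dimensional irreps have character r^k -> 2*cos(2*pi*j*k/6), reflections -> 0.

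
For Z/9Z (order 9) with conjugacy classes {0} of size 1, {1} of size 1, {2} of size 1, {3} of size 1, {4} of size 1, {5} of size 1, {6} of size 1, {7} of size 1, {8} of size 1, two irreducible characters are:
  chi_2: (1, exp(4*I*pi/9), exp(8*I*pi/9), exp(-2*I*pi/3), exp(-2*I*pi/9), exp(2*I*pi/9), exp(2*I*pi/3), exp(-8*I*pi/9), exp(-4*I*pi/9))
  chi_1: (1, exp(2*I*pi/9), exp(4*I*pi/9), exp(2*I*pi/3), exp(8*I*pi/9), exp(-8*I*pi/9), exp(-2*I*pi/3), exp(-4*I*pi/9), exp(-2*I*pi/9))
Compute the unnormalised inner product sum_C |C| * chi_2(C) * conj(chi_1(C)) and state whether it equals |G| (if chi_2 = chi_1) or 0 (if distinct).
Sum = 0; so <chi_2, chi_1> = 0 (distinct irreducibles are orthogonal).

Derivation: Compute term by term over conjugacy classes (|C| * chi_2(C) * conj(chi_1(C))):
  1*(1)*conj(1) + 1*(exp(4*I*pi/9))*conj(exp(2*I*pi/9)) + 1*(exp(8*I*pi/9))*conj(exp(4*I*pi/9)) + 1*(exp(-2*I*pi/3))*conj(exp(2*I*pi/3)) + 1*(exp(-2*I*pi/9))*conj(exp(8*I*pi/9)) + 1*(exp(2*I*pi/9))*conj(exp(-8*I*pi/9)) + 1*(exp(2*I*pi/3))*conj(exp(-2*I*pi/3)) + 1*(exp(-8*I*pi/9))*conj(exp(-4*I*pi/9)) + 1*(exp(-4*I*pi/9))*conj(exp(-2*I*pi/9))
  = (1) + (exp(2*I*pi/9)) + (exp(4*I*pi/9)) + (exp(2*I*pi/3)) + (exp(8*I*pi/9)) + (exp(-8*I*pi/9)) + (exp(-2*I*pi/3)) + (exp(-4*I*pi/9)) + (exp(-2*I*pi/9))
  = 0.
(Exp terms are combined using exp(i*s)*conj(exp(i*t)) = exp(i*(s-t)), and sums of them are collapsed using the identity that for every m > 1 the m distinct m-th roots of unity sum to 0, e.g. 1 + exp(2*I*pi/3) + exp(-2*I*pi/3) = 0.)
Dividing by |G| = 9 gives 0/9 = 0, matching the row-orthogonality relation <chi_2, chi_1> = [chi_2 = chi_1].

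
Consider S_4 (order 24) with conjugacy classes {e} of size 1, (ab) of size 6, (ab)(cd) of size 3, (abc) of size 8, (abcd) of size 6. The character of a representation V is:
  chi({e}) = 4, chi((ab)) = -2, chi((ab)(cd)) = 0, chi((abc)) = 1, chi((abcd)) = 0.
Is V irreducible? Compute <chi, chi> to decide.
Not irreducible (reducible): <chi, chi> = 2 > 1.

Justification: <chi, chi> = (1/|G|) sum_C |C| * |chi(C)|^2 = (1/24)[1*|4|^2 + 6*|-2|^2 + 3*|0|^2 + 8*|1|^2 + 6*|0|^2]
  = (1/24)[(16) + (24) + (0) + (8) + (0)] = 48/24 = 2.
A character is irreducible iff <chi, chi> = 1, so this representation is reducible.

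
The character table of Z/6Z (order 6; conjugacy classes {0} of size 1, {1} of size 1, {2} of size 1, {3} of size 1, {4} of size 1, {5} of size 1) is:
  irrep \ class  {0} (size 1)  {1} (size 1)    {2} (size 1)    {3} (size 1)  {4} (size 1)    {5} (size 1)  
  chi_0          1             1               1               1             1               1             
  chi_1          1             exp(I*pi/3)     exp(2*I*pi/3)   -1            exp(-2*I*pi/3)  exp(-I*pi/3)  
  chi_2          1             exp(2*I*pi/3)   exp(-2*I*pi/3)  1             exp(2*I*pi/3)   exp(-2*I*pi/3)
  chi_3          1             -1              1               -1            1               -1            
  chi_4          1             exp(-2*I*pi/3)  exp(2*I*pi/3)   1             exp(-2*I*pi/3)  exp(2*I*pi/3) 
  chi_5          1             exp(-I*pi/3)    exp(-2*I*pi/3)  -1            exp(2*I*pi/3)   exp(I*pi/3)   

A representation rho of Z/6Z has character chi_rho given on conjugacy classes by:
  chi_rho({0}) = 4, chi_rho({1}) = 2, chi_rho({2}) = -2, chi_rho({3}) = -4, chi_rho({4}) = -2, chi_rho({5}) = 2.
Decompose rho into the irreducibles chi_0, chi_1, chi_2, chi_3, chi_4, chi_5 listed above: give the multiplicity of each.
Multiplicities: chi_0: 0, chi_1: 2, chi_2: 0, chi_3: 0, chi_4: 0, chi_5: 2.

Explanation: Use <chi_rho, chi> = (1/|G|) sum_C |C| * chi_rho(C) * conj(chi(C)) with |G| = 6 for each irreducible chi in the table:
  <chi_rho, chi_0> = (1/6)[1*(4)*conj(1) + 1*(2)*conj(1) + 1*(-2)*conj(1) + 1*(-4)*conj(1) + 1*(-2)*conj(1) + 1*(2)*conj(1)]
      = (1/6)[(4) + (2) + (-2) + (-4) + (-2) + (2)] = 0/6 = 0
  <chi_rho, chi_1> = (1/6)[1*(4)*conj(1) + 1*(2)*conj(exp(I*pi/3)) + 1*(-2)*conj(exp(2*I*pi/3)) + 1*(-4)*conj(-1) + 1*(-2)*conj(exp(-2*I*pi/3)) + 1*(2)*conj(exp(-I*pi/3))]
      = (1/6)[(4) + (2 + 2*exp(-2*I*pi/3)) + (2 + 2*exp(2*I*pi/3)) + (4) + (2 + 2*exp(-2*I*pi/3)) + (2 + 2*exp(2*I*pi/3))] = 12/6 = 2
  <chi_rho, chi_2> = (1/6)[1*(4)*conj(1) + 1*(2)*conj(exp(2*I*pi/3)) + 1*(-2)*conj(exp(-2*I*pi/3)) + 1*(-4)*conj(1) + 1*(-2)*conj(exp(2*I*pi/3)) + 1*(2)*conj(exp(-2*I*pi/3))]
      = (1/6)[(4) + (-2 + 2*exp(-I*pi/3)) + (2 + 2*exp(-2*I*pi/3)) + (-4) + (2 + 2*exp(2*I*pi/3)) + (-2 + 2*exp(I*pi/3))] = 0/6 = 0
  <chi_rho, chi_3> = (1/6)[1*(4)*conj(1) + 1*(2)*conj(-1) + 1*(-2)*conj(1) + 1*(-4)*conj(-1) + 1*(-2)*conj(1) + 1*(2)*conj(-1)]
      = (1/6)[(4) + (-2) + (-2) + (4) + (-2) + (-2)] = 0/6 = 0
  <chi_rho, chi_4> = (1/6)[1*(4)*conj(1) + 1*(2)*conj(exp(-2*I*pi/3)) + 1*(-2)*conj(exp(2*I*pi/3)) + 1*(-4)*conj(1) + 1*(-2)*conj(exp(-2*I*pi/3)) + 1*(2)*conj(exp(2*I*pi/3))]
      = (1/6)[(4) + (-2 + 2*exp(I*pi/3)) + (2 + 2*exp(2*I*pi/3)) + (-4) + (2 + 2*exp(-2*I*pi/3)) + (-2 + 2*exp(-I*pi/3))] = 0/6 = 0
  <chi_rho, chi_5> = (1/6)[1*(4)*conj(1) + 1*(2)*conj(exp(-I*pi/3)) + 1*(-2)*conj(exp(-2*I*pi/3)) + 1*(-4)*conj(-1) + 1*(-2)*conj(exp(2*I*pi/3)) + 1*(2)*conj(exp(I*pi/3))]
      = (1/6)[(4) + (2 + 2*exp(2*I*pi/3)) + (2 + 2*exp(-2*I*pi/3)) + (4) + (2 + 2*exp(2*I*pi/3)) + (2 + 2*exp(-2*I*pi/3))] = 12/6 = 2
(Exp terms are combined using exp(i*s)*conj(exp(i*t)) = exp(i*(s-t)), and sums of them are collapsed using the identity that for every m > 1 the m distinct m-th roots of unity sum to 0, e.g. 1 + exp(2*I*pi/3) + exp(-2*I*pi/3) = 0.)
Dimension check: dim(rho) = sum (mult * dim) = 0*1 + 2*1 + 0*1 + 0*1 + 0*1 + 2*1 = 4 = chi_rho(e) = 4.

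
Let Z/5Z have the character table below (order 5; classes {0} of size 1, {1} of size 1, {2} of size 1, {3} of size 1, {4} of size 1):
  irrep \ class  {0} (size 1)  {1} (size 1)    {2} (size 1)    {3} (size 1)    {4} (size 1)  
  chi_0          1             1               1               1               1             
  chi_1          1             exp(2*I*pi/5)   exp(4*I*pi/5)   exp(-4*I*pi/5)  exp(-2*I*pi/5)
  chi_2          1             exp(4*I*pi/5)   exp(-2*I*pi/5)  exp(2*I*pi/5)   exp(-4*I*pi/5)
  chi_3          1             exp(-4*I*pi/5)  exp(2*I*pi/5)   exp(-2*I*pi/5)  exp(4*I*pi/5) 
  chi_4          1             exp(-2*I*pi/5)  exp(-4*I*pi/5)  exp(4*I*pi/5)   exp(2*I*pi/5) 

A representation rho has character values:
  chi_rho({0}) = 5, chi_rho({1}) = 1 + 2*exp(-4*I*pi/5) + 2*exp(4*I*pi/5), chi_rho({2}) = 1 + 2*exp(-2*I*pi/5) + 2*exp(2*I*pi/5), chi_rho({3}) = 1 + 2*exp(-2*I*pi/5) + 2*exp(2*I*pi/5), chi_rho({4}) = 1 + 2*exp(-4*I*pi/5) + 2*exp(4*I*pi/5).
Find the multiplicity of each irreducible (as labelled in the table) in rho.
Multiplicities: chi_0: 1, chi_1: 0, chi_2: 2, chi_3: 2, chi_4: 0.

Details: Use <chi_rho, chi> = (1/|G|) sum_C |C| * chi_rho(C) * conj(chi(C)) with |G| = 5 for each irreducible chi in the table:
  <chi_rho, chi_0> = (1/5)[1*(5)*conj(1) + 1*(1 + 2*exp(-4*I*pi/5) + 2*exp(4*I*pi/5))*conj(1) + 1*(1 + 2*exp(-2*I*pi/5) + 2*exp(2*I*pi/5))*conj(1) + 1*(1 + 2*exp(-2*I*pi/5) + 2*exp(2*I*pi/5))*conj(1) + 1*(1 + 2*exp(-4*I*pi/5) + 2*exp(4*I*pi/5))*conj(1)]
      = (1/5)[(5) + (1 + 2*exp(-4*I*pi/5) + 2*exp(4*I*pi/5)) + (1 + 2*exp(-2*I*pi/5) + 2*exp(2*I*pi/5)) + (1 + 2*exp(-2*I*pi/5) + 2*exp(2*I*pi/5)) + (1 + 2*exp(-4*I*pi/5) + 2*exp(4*I*pi/5))] = 5/5 = 1
  <chi_rho, chi_1> = (1/5)[1*(5)*conj(1) + 1*(1 + 2*exp(-4*I*pi/5) + 2*exp(4*I*pi/5))*conj(exp(2*I*pi/5)) + 1*(1 + 2*exp(-2*I*pi/5) + 2*exp(2*I*pi/5))*conj(exp(4*I*pi/5)) + 1*(1 + 2*exp(-2*I*pi/5) + 2*exp(2*I*pi/5))*conj(exp(-4*I*pi/5)) + 1*(1 + 2*exp(-4*I*pi/5) + 2*exp(4*I*pi/5))*conj(exp(-2*I*pi/5))]
      = (1/5)[(5) + (exp(-2*I*pi/5) + 2*exp(4*I*pi/5) + 2*exp(2*I*pi/5)) + (2*exp(-2*I*pi/5) + exp(-4*I*pi/5) + 2*exp(4*I*pi/5)) + (2*exp(-4*I*pi/5) + exp(4*I*pi/5) + 2*exp(2*I*pi/5)) + (2*exp(-2*I*pi/5) + 2*exp(-4*I*pi/5) + exp(2*I*pi/5))] = 0/5 = 0
  <chi_rho, chi_2> = (1/5)[1*(5)*conj(1) + 1*(1 + 2*exp(-4*I*pi/5) + 2*exp(4*I*pi/5))*conj(exp(4*I*pi/5)) + 1*(1 + 2*exp(-2*I*pi/5) + 2*exp(2*I*pi/5))*conj(exp(-2*I*pi/5)) + 1*(1 + 2*exp(-2*I*pi/5) + 2*exp(2*I*pi/5))*conj(exp(2*I*pi/5)) + 1*(1 + 2*exp(-4*I*pi/5) + 2*exp(4*I*pi/5))*conj(exp(-4*I*pi/5))]
      = (1/5)[(5) + (2 + exp(-4*I*pi/5) + 2*exp(2*I*pi/5)) + (2 + exp(2*I*pi/5) + 2*exp(4*I*pi/5)) + (2 + 2*exp(-4*I*pi/5) + exp(-2*I*pi/5)) + (2 + 2*exp(-2*I*pi/5) + exp(4*I*pi/5))] = 10/5 = 2
  <chi_rho, chi_3> = (1/5)[1*(5)*conj(1) + 1*(1 + 2*exp(-4*I*pi/5) + 2*exp(4*I*pi/5))*conj(exp(-4*I*pi/5)) + 1*(1 + 2*exp(-2*I*pi/5) + 2*exp(2*I*pi/5))*conj(exp(2*I*pi/5)) + 1*(1 + 2*exp(-2*I*pi/5) + 2*exp(2*I*pi/5))*conj(exp(-2*I*pi/5)) + 1*(1 + 2*exp(-4*I*pi/5) + 2*exp(4*I*pi/5))*conj(exp(4*I*pi/5))]
      = (1/5)[(5) + (2 + 2*exp(-2*I*pi/5) + exp(4*I*pi/5)) + (2 + 2*exp(-4*I*pi/5) + exp(-2*I*pi/5)) + (2 + exp(2*I*pi/5) + 2*exp(4*I*pi/5)) + (2 + exp(-4*I*pi/5) + 2*exp(2*I*pi/5))] = 10/5 = 2
  <chi_rho, chi_4> = (1/5)[1*(5)*conj(1) + 1*(1 + 2*exp(-4*I*pi/5) + 2*exp(4*I*pi/5))*conj(exp(-2*I*pi/5)) + 1*(1 + 2*exp(-2*I*pi/5) + 2*exp(2*I*pi/5))*conj(exp(-4*I*pi/5)) + 1*(1 + 2*exp(-2*I*pi/5) + 2*exp(2*I*pi/5))*conj(exp(4*I*pi/5)) + 1*(1 + 2*exp(-4*I*pi/5) + 2*exp(4*I*pi/5))*conj(exp(2*I*pi/5))]
      = (1/5)[(5) + (2*exp(-2*I*pi/5) + 2*exp(-4*I*pi/5) + exp(2*I*pi/5)) + (2*exp(-4*I*pi/5) + exp(4*I*pi/5) + 2*exp(2*I*pi/5)) + (2*exp(-2*I*pi/5) + exp(-4*I*pi/5) + 2*exp(4*I*pi/5)) + (exp(-2*I*pi/5) + 2*exp(4*I*pi/5) + 2*exp(2*I*pi/5))] = 0/5 = 0
(Exp terms are combined using exp(i*s)*conj(exp(i*t)) = exp(i*(s-t)), and sums of them are collapsed using the identity that for every m > 1 the m distinct m-th roots of unity sum to 0, e.g. 1 + exp(2*I*pi/3) + exp(-2*I*pi/3) = 0.)
Dimension check: dim(rho) = sum (mult * dim) = 1*1 + 0*1 + 2*1 + 2*1 + 0*1 = 5 = chi_rho(e) = 5.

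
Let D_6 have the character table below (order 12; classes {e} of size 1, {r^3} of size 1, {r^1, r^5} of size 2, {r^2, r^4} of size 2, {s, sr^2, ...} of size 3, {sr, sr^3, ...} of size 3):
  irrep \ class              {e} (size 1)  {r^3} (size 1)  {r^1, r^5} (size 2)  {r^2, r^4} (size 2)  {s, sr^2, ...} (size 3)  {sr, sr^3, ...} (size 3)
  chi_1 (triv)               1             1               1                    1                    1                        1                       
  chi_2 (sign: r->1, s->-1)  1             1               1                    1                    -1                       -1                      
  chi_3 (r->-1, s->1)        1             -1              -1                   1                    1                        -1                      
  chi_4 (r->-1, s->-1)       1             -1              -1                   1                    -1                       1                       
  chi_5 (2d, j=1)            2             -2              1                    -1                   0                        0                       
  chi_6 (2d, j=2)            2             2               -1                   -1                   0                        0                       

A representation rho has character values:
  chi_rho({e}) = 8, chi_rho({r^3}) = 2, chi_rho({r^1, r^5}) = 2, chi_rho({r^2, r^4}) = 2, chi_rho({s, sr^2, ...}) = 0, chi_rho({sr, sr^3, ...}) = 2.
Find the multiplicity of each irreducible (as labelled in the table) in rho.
Multiplicities: chi_1: 2, chi_2: 1, chi_3: 0, chi_4: 1, chi_5: 1, chi_6: 1.

Use <chi_rho, chi> = (1/|G|) sum_C |C| * chi_rho(C) * conj(chi(C)) with |G| = 12 for each irreducible chi in the table:
  <chi_rho, chi_1> = (1/12)[1*(8)*conj(1) + 1*(2)*conj(1) + 2*(2)*conj(1) + 2*(2)*conj(1) + 3*(0)*conj(1) + 3*(2)*conj(1)]
      = (1/12)[(8) + (2) + (4) + (4) + (0) + (6)] = 24/12 = 2
  <chi_rho, chi_2> = (1/12)[1*(8)*conj(1) + 1*(2)*conj(1) + 2*(2)*conj(1) + 2*(2)*conj(1) + 3*(0)*conj(-1) + 3*(2)*conj(-1)]
      = (1/12)[(8) + (2) + (4) + (4) + (0) + (-6)] = 12/12 = 1
  <chi_rho, chi_3> = (1/12)[1*(8)*conj(1) + 1*(2)*conj(-1) + 2*(2)*conj(-1) + 2*(2)*conj(1) + 3*(0)*conj(1) + 3*(2)*conj(-1)]
      = (1/12)[(8) + (-2) + (-4) + (4) + (0) + (-6)] = 0/12 = 0
  <chi_rho, chi_4> = (1/12)[1*(8)*conj(1) + 1*(2)*conj(-1) + 2*(2)*conj(-1) + 2*(2)*conj(1) + 3*(0)*conj(-1) + 3*(2)*conj(1)]
      = (1/12)[(8) + (-2) + (-4) + (4) + (0) + (6)] = 12/12 = 1
  <chi_rho, chi_5> = (1/12)[1*(8)*conj(2) + 1*(2)*conj(-2) + 2*(2)*conj(1) + 2*(2)*conj(-1) + 3*(0)*conj(0) + 3*(2)*conj(0)]
      = (1/12)[(16) + (-4) + (4) + (-4) + (0) + (0)] = 12/12 = 1
  <chi_rho, chi_6> = (1/12)[1*(8)*conj(2) + 1*(2)*conj(2) + 2*(2)*conj(-1) + 2*(2)*conj(-1) + 3*(0)*conj(0) + 3*(2)*conj(0)]
      = (1/12)[(16) + (4) + (-4) + (-4) + (0) + (0)] = 12/12 = 1
Dimension check: dim(rho) = sum (mult * dim) = 2*1 + 1*1 + 0*1 + 1*1 + 1*2 + 1*2 = 8 = chi_rho(e) = 8.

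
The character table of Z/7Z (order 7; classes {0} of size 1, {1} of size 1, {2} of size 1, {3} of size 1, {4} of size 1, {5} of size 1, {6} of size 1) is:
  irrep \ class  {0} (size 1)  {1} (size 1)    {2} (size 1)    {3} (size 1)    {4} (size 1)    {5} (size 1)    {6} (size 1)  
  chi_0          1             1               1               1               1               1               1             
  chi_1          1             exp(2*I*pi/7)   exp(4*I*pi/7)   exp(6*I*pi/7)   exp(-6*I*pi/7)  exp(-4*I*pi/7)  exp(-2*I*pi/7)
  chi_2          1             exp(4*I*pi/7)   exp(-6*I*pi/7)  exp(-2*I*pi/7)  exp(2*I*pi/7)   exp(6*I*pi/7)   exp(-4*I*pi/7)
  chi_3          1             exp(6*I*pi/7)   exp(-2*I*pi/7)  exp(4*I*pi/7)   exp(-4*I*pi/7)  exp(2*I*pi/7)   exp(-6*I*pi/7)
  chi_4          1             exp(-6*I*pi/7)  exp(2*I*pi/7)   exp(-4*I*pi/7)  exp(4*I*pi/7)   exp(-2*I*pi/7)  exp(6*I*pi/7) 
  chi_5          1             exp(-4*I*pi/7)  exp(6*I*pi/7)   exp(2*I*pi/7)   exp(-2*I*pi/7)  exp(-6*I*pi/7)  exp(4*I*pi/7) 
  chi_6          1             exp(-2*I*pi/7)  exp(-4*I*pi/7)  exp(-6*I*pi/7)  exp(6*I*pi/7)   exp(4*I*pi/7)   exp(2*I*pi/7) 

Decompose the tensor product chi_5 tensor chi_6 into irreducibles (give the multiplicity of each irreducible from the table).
chi_5 tensor chi_6 = chi_4 (all other irreducibles have multiplicity 0).

The character of a tensor product is the pointwise product (chi_5 * chi_6)(C) = chi_5(C) * chi_6(C):
  {0}: (1)*(1), {1}: (exp(-4*I*pi/7))*(exp(-2*I*pi/7)), {2}: (exp(6*I*pi/7))*(exp(-4*I*pi/7)), {3}: (exp(2*I*pi/7))*(exp(-6*I*pi/7)), {4}: (exp(-2*I*pi/7))*(exp(6*I*pi/7)), {5}: (exp(-6*I*pi/7))*(exp(4*I*pi/7)), {6}: (exp(4*I*pi/7))*(exp(2*I*pi/7))
so (chi_5 * chi_6) takes values
  {0} -> 1, {1} -> exp(-6*I*pi/7), {2} -> exp(2*I*pi/7), {3} -> exp(-4*I*pi/7), {4} -> exp(4*I*pi/7), {5} -> exp(-2*I*pi/7), {6} -> exp(6*I*pi/7).
Now take the inner product of this character with each irreducible chi from the table, <chi_5*chi_6, chi> = (1/7) sum_C |C| (chi_5*chi_6)(C) conj(chi(C)):
  <chi_5*chi_6, chi_0> = (1/7)[1*(1)*conj(1) + 1*(exp(-6*I*pi/7))*conj(1) + 1*(exp(2*I*pi/7))*conj(1) + 1*(exp(-4*I*pi/7))*conj(1) + 1*(exp(4*I*pi/7))*conj(1) + 1*(exp(-2*I*pi/7))*conj(1) + 1*(exp(6*I*pi/7))*conj(1)]
      = (1/7)[(1) + (exp(-6*I*pi/7)) + (exp(2*I*pi/7)) + (exp(-4*I*pi/7)) + (exp(4*I*pi/7)) + (exp(-2*I*pi/7)) + (exp(6*I*pi/7))] = 0/7 = 0
  <chi_5*chi_6, chi_1> = (1/7)[1*(1)*conj(1) + 1*(exp(-6*I*pi/7))*conj(exp(2*I*pi/7)) + 1*(exp(2*I*pi/7))*conj(exp(4*I*pi/7)) + 1*(exp(-4*I*pi/7))*conj(exp(6*I*pi/7)) + 1*(exp(4*I*pi/7))*conj(exp(-6*I*pi/7)) + 1*(exp(-2*I*pi/7))*conj(exp(-4*I*pi/7)) + 1*(exp(6*I*pi/7))*conj(exp(-2*I*pi/7))]
      = (1/7)[(1) + (exp(6*I*pi/7)) + (exp(-2*I*pi/7)) + (exp(4*I*pi/7)) + (exp(-4*I*pi/7)) + (exp(2*I*pi/7)) + (exp(-6*I*pi/7))] = 0/7 = 0
  <chi_5*chi_6, chi_2> = (1/7)[1*(1)*conj(1) + 1*(exp(-6*I*pi/7))*conj(exp(4*I*pi/7)) + 1*(exp(2*I*pi/7))*conj(exp(-6*I*pi/7)) + 1*(exp(-4*I*pi/7))*conj(exp(-2*I*pi/7)) + 1*(exp(4*I*pi/7))*conj(exp(2*I*pi/7)) + 1*(exp(-2*I*pi/7))*conj(exp(6*I*pi/7)) + 1*(exp(6*I*pi/7))*conj(exp(-4*I*pi/7))]
      = (1/7)[(1) + (exp(4*I*pi/7)) + (exp(-6*I*pi/7)) + (exp(-2*I*pi/7)) + (exp(2*I*pi/7)) + (exp(6*I*pi/7)) + (exp(-4*I*pi/7))] = 0/7 = 0
  <chi_5*chi_6, chi_3> = (1/7)[1*(1)*conj(1) + 1*(exp(-6*I*pi/7))*conj(exp(6*I*pi/7)) + 1*(exp(2*I*pi/7))*conj(exp(-2*I*pi/7)) + 1*(exp(-4*I*pi/7))*conj(exp(4*I*pi/7)) + 1*(exp(4*I*pi/7))*conj(exp(-4*I*pi/7)) + 1*(exp(-2*I*pi/7))*conj(exp(2*I*pi/7)) + 1*(exp(6*I*pi/7))*conj(exp(-6*I*pi/7))]
      = (1/7)[(1) + (exp(2*I*pi/7)) + (exp(4*I*pi/7)) + (exp(6*I*pi/7)) + (exp(-6*I*pi/7)) + (exp(-4*I*pi/7)) + (exp(-2*I*pi/7))] = 0/7 = 0
  <chi_5*chi_6, chi_4> = (1/7)[1*(1)*conj(1) + 1*(exp(-6*I*pi/7))*conj(exp(-6*I*pi/7)) + 1*(exp(2*I*pi/7))*conj(exp(2*I*pi/7)) + 1*(exp(-4*I*pi/7))*conj(exp(-4*I*pi/7)) + 1*(exp(4*I*pi/7))*conj(exp(4*I*pi/7)) + 1*(exp(-2*I*pi/7))*conj(exp(-2*I*pi/7)) + 1*(exp(6*I*pi/7))*conj(exp(6*I*pi/7))]
      = (1/7)[(1) + (1) + (1) + (1) + (1) + (1) + (1)] = 7/7 = 1
  <chi_5*chi_6, chi_5> = (1/7)[1*(1)*conj(1) + 1*(exp(-6*I*pi/7))*conj(exp(-4*I*pi/7)) + 1*(exp(2*I*pi/7))*conj(exp(6*I*pi/7)) + 1*(exp(-4*I*pi/7))*conj(exp(2*I*pi/7)) + 1*(exp(4*I*pi/7))*conj(exp(-2*I*pi/7)) + 1*(exp(-2*I*pi/7))*conj(exp(-6*I*pi/7)) + 1*(exp(6*I*pi/7))*conj(exp(4*I*pi/7))]
      = (1/7)[(1) + (exp(-2*I*pi/7)) + (exp(-4*I*pi/7)) + (exp(-6*I*pi/7)) + (exp(6*I*pi/7)) + (exp(4*I*pi/7)) + (exp(2*I*pi/7))] = 0/7 = 0
  <chi_5*chi_6, chi_6> = (1/7)[1*(1)*conj(1) + 1*(exp(-6*I*pi/7))*conj(exp(-2*I*pi/7)) + 1*(exp(2*I*pi/7))*conj(exp(-4*I*pi/7)) + 1*(exp(-4*I*pi/7))*conj(exp(-6*I*pi/7)) + 1*(exp(4*I*pi/7))*conj(exp(6*I*pi/7)) + 1*(exp(-2*I*pi/7))*conj(exp(4*I*pi/7)) + 1*(exp(6*I*pi/7))*conj(exp(2*I*pi/7))]
      = (1/7)[(1) + (exp(-4*I*pi/7)) + (exp(6*I*pi/7)) + (exp(2*I*pi/7)) + (exp(-2*I*pi/7)) + (exp(-6*I*pi/7)) + (exp(4*I*pi/7))] = 0/7 = 0
(Exp terms are combined using exp(i*s)*conj(exp(i*t)) = exp(i*(s-t)), and sums of them are collapsed using the identity that for every m > 1 the m distinct m-th roots of unity sum to 0, e.g. 1 + exp(2*I*pi/3) + exp(-2*I*pi/3) = 0.)
Hence the multiplicities are chi_4: 1. Dimension check: dim(chi_5)*dim(chi_6) = 1*1 = 1 and sum (mult * dim) = 1*1 = 1.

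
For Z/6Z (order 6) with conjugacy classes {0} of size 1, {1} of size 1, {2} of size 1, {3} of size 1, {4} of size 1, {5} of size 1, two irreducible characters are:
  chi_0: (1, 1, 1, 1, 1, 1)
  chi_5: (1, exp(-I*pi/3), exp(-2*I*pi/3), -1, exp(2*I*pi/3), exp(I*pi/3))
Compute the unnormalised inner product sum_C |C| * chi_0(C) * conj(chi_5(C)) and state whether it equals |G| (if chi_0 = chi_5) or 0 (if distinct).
Sum = 0; so <chi_0, chi_5> = 0 (distinct irreducibles are orthogonal).

Details: Compute term by term over conjugacy classes (|C| * chi_0(C) * conj(chi_5(C))):
  1*(1)*conj(1) + 1*(1)*conj(exp(-I*pi/3)) + 1*(1)*conj(exp(-2*I*pi/3)) + 1*(1)*conj(-1) + 1*(1)*conj(exp(2*I*pi/3)) + 1*(1)*conj(exp(I*pi/3))
  = (1) + (exp(I*pi/3)) + (exp(2*I*pi/3)) + (-1) + (exp(-2*I*pi/3)) + (exp(-I*pi/3))
  = 0.
(Exp terms are combined using exp(i*s)*conj(exp(i*t)) = exp(i*(s-t)), and sums of them are collapsed using the identity that for every m > 1 the m distinct m-th roots of unity sum to 0, e.g. 1 + exp(2*I*pi/3) + exp(-2*I*pi/3) = 0.)
Dividing by |G| = 6 gives 0/6 = 0, matching the row-orthogonality relation <chi_0, chi_5> = [chi_0 = chi_5].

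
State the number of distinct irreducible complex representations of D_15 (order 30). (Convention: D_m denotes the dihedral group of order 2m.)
9

Explanation: The number of irreducible complex representations of a finite group equals its number of conjugacy classes. D_15 has 9 conjugacy classes ((n+3)/2 for n odd), so D_15 (order 30) has exactly 9 irreducible complex representations.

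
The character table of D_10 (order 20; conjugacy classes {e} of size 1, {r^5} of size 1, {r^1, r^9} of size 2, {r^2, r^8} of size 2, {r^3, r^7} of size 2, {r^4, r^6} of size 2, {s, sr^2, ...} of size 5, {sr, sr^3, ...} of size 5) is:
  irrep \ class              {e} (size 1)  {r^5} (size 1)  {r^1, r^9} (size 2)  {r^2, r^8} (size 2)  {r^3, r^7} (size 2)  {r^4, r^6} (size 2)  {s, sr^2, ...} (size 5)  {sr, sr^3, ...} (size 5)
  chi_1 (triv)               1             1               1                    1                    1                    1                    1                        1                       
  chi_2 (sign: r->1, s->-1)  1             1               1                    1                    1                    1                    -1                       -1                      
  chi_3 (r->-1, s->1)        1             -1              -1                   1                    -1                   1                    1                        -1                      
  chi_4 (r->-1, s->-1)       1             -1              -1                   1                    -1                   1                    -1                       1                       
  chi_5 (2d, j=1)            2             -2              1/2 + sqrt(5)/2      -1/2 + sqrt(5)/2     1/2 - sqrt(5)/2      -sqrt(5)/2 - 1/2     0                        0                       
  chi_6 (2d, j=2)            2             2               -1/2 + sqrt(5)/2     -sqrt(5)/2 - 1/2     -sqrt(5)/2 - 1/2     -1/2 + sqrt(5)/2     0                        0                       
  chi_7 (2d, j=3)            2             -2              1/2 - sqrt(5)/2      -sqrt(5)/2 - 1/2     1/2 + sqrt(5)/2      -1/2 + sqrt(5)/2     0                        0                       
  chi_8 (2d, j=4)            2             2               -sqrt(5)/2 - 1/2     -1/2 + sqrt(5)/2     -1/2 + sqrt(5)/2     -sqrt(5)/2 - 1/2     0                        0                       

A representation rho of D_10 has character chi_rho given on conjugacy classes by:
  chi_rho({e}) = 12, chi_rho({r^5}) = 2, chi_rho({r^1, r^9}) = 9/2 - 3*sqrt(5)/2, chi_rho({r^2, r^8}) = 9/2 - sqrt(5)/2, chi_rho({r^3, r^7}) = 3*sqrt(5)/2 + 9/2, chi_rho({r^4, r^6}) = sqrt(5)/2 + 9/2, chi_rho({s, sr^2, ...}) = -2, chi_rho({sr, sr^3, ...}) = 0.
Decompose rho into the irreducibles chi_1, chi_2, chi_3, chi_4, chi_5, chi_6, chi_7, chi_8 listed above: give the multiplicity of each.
Multiplicities: chi_1: 2, chi_2: 3, chi_3: 0, chi_4: 1, chi_5: 0, chi_6: 0, chi_7: 2, chi_8: 1.

Details: Use <chi_rho, chi> = (1/|G|) sum_C |C| * chi_rho(C) * conj(chi(C)) with |G| = 20 for each irreducible chi in the table:
  <chi_rho, chi_1> = (1/20)[1*(12)*conj(1) + 1*(2)*conj(1) + 2*(9/2 - 3*sqrt(5)/2)*conj(1) + 2*(9/2 - sqrt(5)/2)*conj(1) + 2*(3*sqrt(5)/2 + 9/2)*conj(1) + 2*(sqrt(5)/2 + 9/2)*conj(1) + 5*(-2)*conj(1) + 5*(0)*conj(1)]
      = (1/20)[(12) + (2) + (9 - 3*sqrt(5)) + (9 - sqrt(5)) + (3*sqrt(5) + 9) + (sqrt(5) + 9) + (-10) + (0)] = 40/20 = 2
  <chi_rho, chi_2> = (1/20)[1*(12)*conj(1) + 1*(2)*conj(1) + 2*(9/2 - 3*sqrt(5)/2)*conj(1) + 2*(9/2 - sqrt(5)/2)*conj(1) + 2*(3*sqrt(5)/2 + 9/2)*conj(1) + 2*(sqrt(5)/2 + 9/2)*conj(1) + 5*(-2)*conj(-1) + 5*(0)*conj(-1)]
      = (1/20)[(12) + (2) + (9 - 3*sqrt(5)) + (9 - sqrt(5)) + (3*sqrt(5) + 9) + (sqrt(5) + 9) + (10) + (0)] = 60/20 = 3
  <chi_rho, chi_3> = (1/20)[1*(12)*conj(1) + 1*(2)*conj(-1) + 2*(9/2 - 3*sqrt(5)/2)*conj(-1) + 2*(9/2 - sqrt(5)/2)*conj(1) + 2*(3*sqrt(5)/2 + 9/2)*conj(-1) + 2*(sqrt(5)/2 + 9/2)*conj(1) + 5*(-2)*conj(1) + 5*(0)*conj(-1)]
      = (1/20)[(12) + (-2) + (-9 + 3*sqrt(5)) + (9 - sqrt(5)) + (-9 - 3*sqrt(5)) + (sqrt(5) + 9) + (-10) + (0)] = 0/20 = 0
  <chi_rho, chi_4> = (1/20)[1*(12)*conj(1) + 1*(2)*conj(-1) + 2*(9/2 - 3*sqrt(5)/2)*conj(-1) + 2*(9/2 - sqrt(5)/2)*conj(1) + 2*(3*sqrt(5)/2 + 9/2)*conj(-1) + 2*(sqrt(5)/2 + 9/2)*conj(1) + 5*(-2)*conj(-1) + 5*(0)*conj(1)]
      = (1/20)[(12) + (-2) + (-9 + 3*sqrt(5)) + (9 - sqrt(5)) + (-9 - 3*sqrt(5)) + (sqrt(5) + 9) + (10) + (0)] = 20/20 = 1
  <chi_rho, chi_5> = (1/20)[1*(12)*conj(2) + 1*(2)*conj(-2) + 2*(9/2 - 3*sqrt(5)/2)*conj(1/2 + sqrt(5)/2) + 2*(9/2 - sqrt(5)/2)*conj(-1/2 + sqrt(5)/2) + 2*(3*sqrt(5)/2 + 9/2)*conj(1/2 - sqrt(5)/2) + 2*(sqrt(5)/2 + 9/2)*conj(-sqrt(5)/2 - 1/2) + 5*(-2)*conj(0) + 5*(0)*conj(0)]
      = (1/20)[(24) + (-4) + (-3 + 3*sqrt(5)) + (-7 + 5*sqrt(5)) + (-3*sqrt(5) - 3) + (-5*sqrt(5) - 7) + (0) + (0)] = 0/20 = 0
  <chi_rho, chi_6> = (1/20)[1*(12)*conj(2) + 1*(2)*conj(2) + 2*(9/2 - 3*sqrt(5)/2)*conj(-1/2 + sqrt(5)/2) + 2*(9/2 - sqrt(5)/2)*conj(-sqrt(5)/2 - 1/2) + 2*(3*sqrt(5)/2 + 9/2)*conj(-sqrt(5)/2 - 1/2) + 2*(sqrt(5)/2 + 9/2)*conj(-1/2 + sqrt(5)/2) + 5*(-2)*conj(0) + 5*(0)*conj(0)]
      = (1/20)[(24) + (4) + (-12 + 6*sqrt(5)) + (-4*sqrt(5) - 2) + (-6*sqrt(5) - 12) + (-2 + 4*sqrt(5)) + (0) + (0)] = 0/20 = 0
  <chi_rho, chi_7> = (1/20)[1*(12)*conj(2) + 1*(2)*conj(-2) + 2*(9/2 - 3*sqrt(5)/2)*conj(1/2 - sqrt(5)/2) + 2*(9/2 - sqrt(5)/2)*conj(-sqrt(5)/2 - 1/2) + 2*(3*sqrt(5)/2 + 9/2)*conj(1/2 + sqrt(5)/2) + 2*(sqrt(5)/2 + 9/2)*conj(-1/2 + sqrt(5)/2) + 5*(-2)*conj(0) + 5*(0)*conj(0)]
      = (1/20)[(24) + (-4) + (12 - 6*sqrt(5)) + (-4*sqrt(5) - 2) + (12 + 6*sqrt(5)) + (-2 + 4*sqrt(5)) + (0) + (0)] = 40/20 = 2
  <chi_rho, chi_8> = (1/20)[1*(12)*conj(2) + 1*(2)*conj(2) + 2*(9/2 - 3*sqrt(5)/2)*conj(-sqrt(5)/2 - 1/2) + 2*(9/2 - sqrt(5)/2)*conj(-1/2 + sqrt(5)/2) + 2*(3*sqrt(5)/2 + 9/2)*conj(-1/2 + sqrt(5)/2) + 2*(sqrt(5)/2 + 9/2)*conj(-sqrt(5)/2 - 1/2) + 5*(-2)*conj(0) + 5*(0)*conj(0)]
      = (1/20)[(24) + (4) + (3 - 3*sqrt(5)) + (-7 + 5*sqrt(5)) + (3 + 3*sqrt(5)) + (-5*sqrt(5) - 7) + (0) + (0)] = 20/20 = 1
Dimension check: dim(rho) = sum (mult * dim) = 2*1 + 3*1 + 0*1 + 1*1 + 0*2 + 0*2 + 2*2 + 1*2 = 12 = chi_rho(e) = 12.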